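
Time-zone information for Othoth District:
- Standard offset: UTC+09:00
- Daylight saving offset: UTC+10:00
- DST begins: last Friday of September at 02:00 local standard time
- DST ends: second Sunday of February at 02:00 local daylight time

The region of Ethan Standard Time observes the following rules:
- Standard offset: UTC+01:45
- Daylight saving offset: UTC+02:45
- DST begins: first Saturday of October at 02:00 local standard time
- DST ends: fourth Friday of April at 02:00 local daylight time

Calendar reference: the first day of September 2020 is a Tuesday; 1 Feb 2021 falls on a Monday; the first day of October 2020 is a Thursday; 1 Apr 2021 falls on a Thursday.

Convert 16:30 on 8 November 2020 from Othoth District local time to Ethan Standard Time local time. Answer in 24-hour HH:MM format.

09:15

1 September 2020 is a Tuesday, so Fridays fall on 4, 11, 18, 25; the last is September 25.
1 February 2021 is a Monday, so the first Sunday is February 7 and the second is February 14.
8 November 2020 lies within the daylight-saving period (25 September 2020 – 14 February 2021), so Othoth District is on daylight time, UTC+10:00.
16:30 Othoth District − 10h = 06:30 UTC.
1 October 2020 is a Thursday, so the first Saturday is October 3.
1 April 2021 is a Thursday, so the first Friday is April 2 and the fourth is April 23.
At the standard offset (UTC+01:45), 06:30 UTC + 1h45m = 08:15 Ethan Standard Time standard time.
The standard-time date in Ethan Standard Time, 8 November 2020, falls between 3 October 2020 and 23 April 2021, so daylight saving is in effect and Ethan Standard Time is at UTC+02:45.
06:30 UTC + 2h45m = 09:15 Ethan Standard Time.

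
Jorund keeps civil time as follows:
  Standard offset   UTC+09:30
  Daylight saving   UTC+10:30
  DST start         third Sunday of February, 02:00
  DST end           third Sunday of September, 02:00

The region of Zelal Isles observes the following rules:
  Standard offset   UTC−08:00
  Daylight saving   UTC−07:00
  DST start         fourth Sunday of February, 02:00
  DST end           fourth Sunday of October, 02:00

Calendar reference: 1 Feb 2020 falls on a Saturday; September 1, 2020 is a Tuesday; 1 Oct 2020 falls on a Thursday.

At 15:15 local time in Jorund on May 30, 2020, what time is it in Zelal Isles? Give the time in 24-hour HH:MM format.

21:45

1 February 2020 is a Saturday, so the first Sunday is February 2 and the third is February 16.
1 September 2020 is a Tuesday, so the first Sunday is September 6 and the third is September 20.
Daylight saving runs 16 February – 20 September; May 30, 2020 is inside that window, so Jorund is at UTC+10:30.
15:15 Jorund − 10h30m = 04:45 UTC.
1 February 2020 is a Saturday, so the first Sunday is February 2 and the fourth is February 23.
1 October 2020 is a Thursday, so the first Sunday is October 4 and the fourth is October 25.
At the standard offset (UTC−08:00), 04:45 UTC − 8h = 20:45 Zelal Isles standard time (rolling into the previous day, 29 May 2020).
Daylight saving runs 23 February – 25 October; the standard-time date in Zelal Isles, May 29, 2020, is inside that window, so Zelal Isles is at UTC−07:00.
04:45 UTC − 7h = 21:45 Zelal Isles (rolling into the previous day, 29 May 2020).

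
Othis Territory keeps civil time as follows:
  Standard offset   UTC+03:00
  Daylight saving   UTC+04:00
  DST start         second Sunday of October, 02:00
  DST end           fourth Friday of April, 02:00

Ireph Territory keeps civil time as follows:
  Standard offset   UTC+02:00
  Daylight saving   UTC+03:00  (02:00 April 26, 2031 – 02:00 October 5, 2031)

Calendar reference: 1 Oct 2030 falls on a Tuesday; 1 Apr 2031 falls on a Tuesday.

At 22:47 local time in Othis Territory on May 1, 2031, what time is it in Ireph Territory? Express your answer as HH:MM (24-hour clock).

22:47

1 October 2030 is a Tuesday, so the first Sunday is October 6 and the second is October 13.
1 April 2031 is a Tuesday, so the first Friday is April 4 and the fourth is April 25.
Daylight saving runs 13 October 2030 – 25 April 2031; May 1, 2031 is outside that window, so Othis Territory is on standard time at UTC+03:00.
22:47 Othis Territory − 3h = 19:47 UTC.
At the standard offset (UTC+02:00), 19:47 UTC + 2h = 21:47 Ireph Territory standard time.
Daylight saving runs 26 April – 5 October; the standard-time date in Ireph Territory, May 1, 2031, is inside that window, so Ireph Territory is at UTC+03:00.
19:47 UTC + 3h = 22:47 Ireph Territory.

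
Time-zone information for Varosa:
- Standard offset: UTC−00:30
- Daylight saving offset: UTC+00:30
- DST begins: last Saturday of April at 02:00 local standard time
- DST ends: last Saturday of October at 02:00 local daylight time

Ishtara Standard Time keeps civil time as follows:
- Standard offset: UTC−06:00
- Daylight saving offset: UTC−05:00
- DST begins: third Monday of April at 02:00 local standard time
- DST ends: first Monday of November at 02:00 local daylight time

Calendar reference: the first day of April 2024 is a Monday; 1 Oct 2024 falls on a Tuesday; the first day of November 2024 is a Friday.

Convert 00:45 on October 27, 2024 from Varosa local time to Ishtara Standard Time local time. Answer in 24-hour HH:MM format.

20:15

1 April 2024 is a Monday, so Saturdays fall on 6, 13, 20, 27; the last is April 27.
1 October 2024 is a Tuesday, so Saturdays fall on 5, 12, 19, 26; the last is October 26.
Daylight saving runs 27 April – 26 October; October 27, 2024 is outside that window, so Varosa is on standard time at UTC−00:30.
00:45 Varosa + 0h30m = 01:15 UTC.
1 April 2024 is a Monday, so the first Monday is April 1 and the third is April 15.
1 November 2024 is a Friday, so the first Monday is November 4.
At the standard offset (UTC−06:00), 01:15 UTC − 6h = 19:15 Ishtara Standard Time standard time (rolling into the previous day, 26 October 2024).
The standard-time date in Ishtara Standard Time, October 26, 2024, falls between 15 April and 4 November, so daylight saving is in effect and Ishtara Standard Time is at UTC−05:00.
01:15 UTC − 5h = 20:15 Ishtara Standard Time (rolling into the previous day, 26 October 2024).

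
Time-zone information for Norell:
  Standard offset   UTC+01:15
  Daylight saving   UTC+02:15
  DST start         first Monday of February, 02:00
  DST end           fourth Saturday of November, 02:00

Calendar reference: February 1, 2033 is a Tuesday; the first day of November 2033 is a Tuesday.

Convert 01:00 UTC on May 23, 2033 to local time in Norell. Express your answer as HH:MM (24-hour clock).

1 February 2033 is a Tuesday, so the first Monday is February 7.
1 November 2033 is a Tuesday, so the first Saturday is November 5 and the fourth is November 26.
At the standard offset (UTC+01:15), 01:00 UTC + 1h15m = 02:15 Norell standard time.
The standard-time date in Norell, May 23, 2033, falls between 7 February and 26 November, so daylight saving is in effect and Norell is at UTC+02:15.
01:00 UTC + 2h15m = 03:15 local.

03:15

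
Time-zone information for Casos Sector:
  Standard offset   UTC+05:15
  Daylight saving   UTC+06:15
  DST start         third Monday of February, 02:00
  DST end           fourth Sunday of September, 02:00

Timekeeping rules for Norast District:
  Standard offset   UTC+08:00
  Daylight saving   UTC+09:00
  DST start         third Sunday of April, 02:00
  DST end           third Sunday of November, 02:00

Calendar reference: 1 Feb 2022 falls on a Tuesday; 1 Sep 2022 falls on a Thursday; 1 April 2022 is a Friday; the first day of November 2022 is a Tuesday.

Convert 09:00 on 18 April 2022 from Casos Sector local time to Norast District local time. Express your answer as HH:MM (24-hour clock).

11:45

1 February 2022 is a Tuesday, so the first Monday is February 7 and the third is February 21.
1 September 2022 is a Thursday, so the first Sunday is September 4 and the fourth is September 25.
18 April 2022 falls between 21 February and 25 September, so daylight saving is in effect and Casos Sector is at UTC+06:15.
09:00 Casos Sector − 6h15m = 02:45 UTC.
1 April 2022 is a Friday, so the first Sunday is April 3 and the third is April 17.
1 November 2022 is a Tuesday, so the first Sunday is November 6 and the third is November 20.
At the standard offset (UTC+08:00), 02:45 UTC + 8h = 10:45 Norast District standard time.
Daylight saving runs 17 April – 20 November; the standard-time date in Norast District, 18 April 2022, is inside that window, so Norast District is at UTC+09:00.
02:45 UTC + 9h = 11:45 Norast District.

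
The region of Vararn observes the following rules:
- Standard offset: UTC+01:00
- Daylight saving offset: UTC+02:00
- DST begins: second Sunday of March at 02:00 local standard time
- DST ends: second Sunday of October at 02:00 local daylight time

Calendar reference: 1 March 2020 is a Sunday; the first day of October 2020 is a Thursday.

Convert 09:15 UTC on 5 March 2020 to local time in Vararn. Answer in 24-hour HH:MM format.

1 March 2020 is a Sunday, so the first Sunday is March 1 and the second is March 8.
1 October 2020 is a Thursday, so the first Sunday is October 4 and the second is October 11.
At the standard offset (UTC+01:00), 09:15 UTC + 1h = 10:15 Vararn standard time.
The standard-time date in Vararn, 5 March 2020, is outside the daylight-saving period (8 March – 11 October), so Vararn is on standard time, UTC+01:00.
09:15 UTC + 1h = 10:15 local.

10:15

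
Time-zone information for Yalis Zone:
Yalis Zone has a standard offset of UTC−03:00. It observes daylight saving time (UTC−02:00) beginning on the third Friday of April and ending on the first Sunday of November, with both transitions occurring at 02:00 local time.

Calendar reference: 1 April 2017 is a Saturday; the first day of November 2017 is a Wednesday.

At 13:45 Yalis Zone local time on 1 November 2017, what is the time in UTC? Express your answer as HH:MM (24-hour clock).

1 April 2017 is a Saturday, so the first Friday is April 7 and the third is April 21.
1 November 2017 is a Wednesday, so the first Sunday is November 5.
1 November 2017 lies within the daylight-saving period (21 April – 5 November), so Yalis Zone is on daylight time, UTC−02:00.
13:45 local + 2h = 15:45 UTC.

15:45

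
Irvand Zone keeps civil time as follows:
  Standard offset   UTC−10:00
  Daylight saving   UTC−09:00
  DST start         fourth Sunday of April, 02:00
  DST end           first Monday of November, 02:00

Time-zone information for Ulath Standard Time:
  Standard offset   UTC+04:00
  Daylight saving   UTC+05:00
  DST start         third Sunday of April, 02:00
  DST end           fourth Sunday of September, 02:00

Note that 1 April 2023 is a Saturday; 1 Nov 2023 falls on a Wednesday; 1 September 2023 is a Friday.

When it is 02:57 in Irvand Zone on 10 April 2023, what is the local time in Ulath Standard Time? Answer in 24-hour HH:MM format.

1 April 2023 is a Saturday, so the first Sunday is April 2 and the fourth is April 23.
1 November 2023 is a Wednesday, so the first Monday is November 6.
10 April 2023 does not fall between 23 April and 6 November, so daylight saving is not in effect and Irvand Zone is at UTC−10:00.
02:57 Irvand Zone + 10h = 12:57 UTC.
1 April 2023 is a Saturday, so the first Sunday is April 2 and the third is April 16.
1 September 2023 is a Friday, so the first Sunday is September 3 and the fourth is September 24.
At the standard offset (UTC+04:00), 12:57 UTC + 4h = 16:57 Ulath Standard Time standard time.
The standard-time date in Ulath Standard Time, 10 April 2023, does not fall between 16 April and 24 September, so daylight saving is not in effect and Ulath Standard Time is at UTC+04:00.
12:57 UTC + 4h = 16:57 Ulath Standard Time.

16:57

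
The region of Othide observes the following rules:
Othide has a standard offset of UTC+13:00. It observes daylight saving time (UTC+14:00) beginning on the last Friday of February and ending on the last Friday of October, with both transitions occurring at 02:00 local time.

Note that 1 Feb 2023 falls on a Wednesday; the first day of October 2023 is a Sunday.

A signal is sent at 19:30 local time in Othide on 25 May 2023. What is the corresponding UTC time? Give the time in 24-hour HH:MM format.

05:30

1 February 2023 is a Wednesday, so Fridays fall on 3, 10, 17, 24; the last is February 24.
1 October 2023 is a Sunday, so Fridays fall on 6, 13, 20, 27; the last is October 27.
25 May 2023 falls between 24 February and 27 October, so daylight saving is in effect and Othide is at UTC+14:00.
19:30 local − 14h = 05:30 UTC.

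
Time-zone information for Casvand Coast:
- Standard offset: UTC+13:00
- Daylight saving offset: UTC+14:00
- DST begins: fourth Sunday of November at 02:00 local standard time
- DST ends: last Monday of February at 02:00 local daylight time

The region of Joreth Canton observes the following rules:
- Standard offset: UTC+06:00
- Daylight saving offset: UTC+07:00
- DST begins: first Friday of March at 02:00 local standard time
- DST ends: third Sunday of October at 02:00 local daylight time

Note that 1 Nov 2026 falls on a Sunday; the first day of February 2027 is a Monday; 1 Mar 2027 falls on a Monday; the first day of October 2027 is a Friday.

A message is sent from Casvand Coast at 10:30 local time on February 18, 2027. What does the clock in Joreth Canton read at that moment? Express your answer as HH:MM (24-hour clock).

1 November 2026 is a Sunday, so the first Sunday is November 1 and the fourth is November 22.
1 February 2027 is a Monday, so Mondays fall on 1, 8, 15, 22; the last is February 22.
Daylight saving runs 22 November 2026 – 22 February 2027; February 18, 2027 is inside that window, so Casvand Coast is at UTC+14:00.
10:30 Casvand Coast − 14h = 20:30 UTC (rolling into the previous day, 17 February 2027).
1 March 2027 is a Monday, so the first Friday is March 5.
1 October 2027 is a Friday, so the first Sunday is October 3 and the third is October 17.
At the standard offset (UTC+06:00), 20:30 UTC + 6h = 02:30 Joreth Canton standard time (rolling into the next day, 18 February 2027).
The standard-time date in Joreth Canton, February 18, 2027, does not fall between 5 March and 17 October, so daylight saving is not in effect and Joreth Canton is at UTC+06:00.
20:30 UTC + 6h = 02:30 Joreth Canton (rolling into the next day, 18 February 2027).

02:30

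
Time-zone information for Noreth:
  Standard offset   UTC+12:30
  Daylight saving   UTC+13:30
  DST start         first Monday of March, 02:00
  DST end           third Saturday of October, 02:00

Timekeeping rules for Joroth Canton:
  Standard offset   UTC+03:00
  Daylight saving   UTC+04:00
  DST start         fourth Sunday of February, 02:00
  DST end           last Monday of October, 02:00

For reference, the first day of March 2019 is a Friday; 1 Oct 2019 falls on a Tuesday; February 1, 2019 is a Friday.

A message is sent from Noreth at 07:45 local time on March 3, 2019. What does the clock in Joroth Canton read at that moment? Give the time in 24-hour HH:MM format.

23:15

1 March 2019 is a Friday, so the first Monday is March 4.
1 October 2019 is a Tuesday, so the first Saturday is October 5 and the third is October 19.
Daylight saving runs 4 March – 19 October; March 3, 2019 is outside that window, so Noreth is on standard time at UTC+12:30.
07:45 Noreth − 12h30m = 19:15 UTC (rolling into the previous day, 2 March 2019).
1 February 2019 is a Friday, so the first Sunday is February 3 and the fourth is February 24.
1 October 2019 is a Tuesday, so Mondays fall on 7, 14, 21, 28; the last is October 28.
At the standard offset (UTC+03:00), 19:15 UTC + 3h = 22:15 Joroth Canton standard time.
Daylight saving runs 24 February – 28 October; the standard-time date in Joroth Canton, March 2, 2019, is inside that window, so Joroth Canton is at UTC+04:00.
19:15 UTC + 4h = 23:15 Joroth Canton.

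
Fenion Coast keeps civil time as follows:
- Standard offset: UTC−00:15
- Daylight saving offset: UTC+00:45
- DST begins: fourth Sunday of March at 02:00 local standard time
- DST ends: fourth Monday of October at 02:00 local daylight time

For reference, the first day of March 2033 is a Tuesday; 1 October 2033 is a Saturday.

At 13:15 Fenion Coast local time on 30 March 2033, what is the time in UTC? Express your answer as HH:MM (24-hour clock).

12:30

1 March 2033 is a Tuesday, so the first Sunday is March 6 and the fourth is March 27.
1 October 2033 is a Saturday, so the first Monday is October 3 and the fourth is October 24.
30 March 2033 falls between 27 March and 24 October, so daylight saving is in effect and Fenion Coast is at UTC+00:45.
13:15 local − 0h45m = 12:30 UTC.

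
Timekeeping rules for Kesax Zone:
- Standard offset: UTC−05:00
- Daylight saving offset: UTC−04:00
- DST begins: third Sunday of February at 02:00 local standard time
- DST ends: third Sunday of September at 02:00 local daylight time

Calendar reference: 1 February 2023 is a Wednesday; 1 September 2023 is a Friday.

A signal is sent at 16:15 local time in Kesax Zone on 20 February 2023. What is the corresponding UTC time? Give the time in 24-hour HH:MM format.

1 February 2023 is a Wednesday, so the first Sunday is February 5 and the third is February 19.
1 September 2023 is a Friday, so the first Sunday is September 3 and the third is September 17.
20 February 2023 lies within the daylight-saving period (19 February – 17 September), so Kesax Zone is on daylight time, UTC−04:00.
16:15 local + 4h = 20:15 UTC.

20:15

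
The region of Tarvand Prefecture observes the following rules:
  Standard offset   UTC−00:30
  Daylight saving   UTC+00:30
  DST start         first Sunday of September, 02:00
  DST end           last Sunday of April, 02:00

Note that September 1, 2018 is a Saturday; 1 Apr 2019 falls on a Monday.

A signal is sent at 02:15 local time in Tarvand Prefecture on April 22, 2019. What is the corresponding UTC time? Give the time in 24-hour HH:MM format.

1 September 2018 is a Saturday, so the first Sunday is September 2.
1 April 2019 is a Monday, so Sundays fall on 7, 14, 21, 28; the last is April 28.
Daylight saving runs 2 September 2018 – 28 April 2019; April 22, 2019 is inside that window, so Tarvand Prefecture is at UTC+00:30.
02:15 local − 0h30m = 01:45 UTC.

01:45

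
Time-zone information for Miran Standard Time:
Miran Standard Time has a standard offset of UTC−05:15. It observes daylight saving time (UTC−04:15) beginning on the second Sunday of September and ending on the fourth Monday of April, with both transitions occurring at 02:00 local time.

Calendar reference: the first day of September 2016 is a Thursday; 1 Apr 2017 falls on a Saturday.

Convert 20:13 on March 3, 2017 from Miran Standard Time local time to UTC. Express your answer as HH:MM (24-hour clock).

1 September 2016 is a Thursday, so the first Sunday is September 4 and the second is September 11.
1 April 2017 is a Saturday, so the first Monday is April 3 and the fourth is April 24.
March 3, 2017 falls between 11 September 2016 and 24 April 2017, so daylight saving is in effect and Miran Standard Time is at UTC−04:15.
20:13 local + 4h15m = 00:28 UTC (rolling into the next day, 4 March 2017).

00:28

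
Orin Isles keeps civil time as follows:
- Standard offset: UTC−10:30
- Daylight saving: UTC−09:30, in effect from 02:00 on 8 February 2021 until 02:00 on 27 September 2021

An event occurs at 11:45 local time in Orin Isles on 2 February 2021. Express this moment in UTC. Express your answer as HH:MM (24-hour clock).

2 February 2021 is outside the daylight-saving period (8 February – 27 September), so Orin Isles is on standard time, UTC−10:30.
11:45 local + 10h30m = 22:15 UTC.

22:15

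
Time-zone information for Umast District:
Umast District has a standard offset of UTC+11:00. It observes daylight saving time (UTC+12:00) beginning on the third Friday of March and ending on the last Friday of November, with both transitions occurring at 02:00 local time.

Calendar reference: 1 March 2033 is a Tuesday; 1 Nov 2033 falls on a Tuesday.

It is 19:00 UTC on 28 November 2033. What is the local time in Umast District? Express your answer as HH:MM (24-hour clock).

1 March 2033 is a Tuesday, so the first Friday is March 4 and the third is March 18.
1 November 2033 is a Tuesday, so Fridays fall on 4, 11, 18, 25; the last is November 25.
At the standard offset (UTC+11:00), 19:00 UTC + 11h = 06:00 Umast District standard time (rolling into the next day, 29 November 2033).
Daylight saving runs 18 March – 25 November; the standard-time date in Umast District, 29 November 2033, is outside that window, so Umast District is on standard time at UTC+11:00.
19:00 UTC + 11h = 06:00 local (rolling into the next day, 29 November 2033).

06:00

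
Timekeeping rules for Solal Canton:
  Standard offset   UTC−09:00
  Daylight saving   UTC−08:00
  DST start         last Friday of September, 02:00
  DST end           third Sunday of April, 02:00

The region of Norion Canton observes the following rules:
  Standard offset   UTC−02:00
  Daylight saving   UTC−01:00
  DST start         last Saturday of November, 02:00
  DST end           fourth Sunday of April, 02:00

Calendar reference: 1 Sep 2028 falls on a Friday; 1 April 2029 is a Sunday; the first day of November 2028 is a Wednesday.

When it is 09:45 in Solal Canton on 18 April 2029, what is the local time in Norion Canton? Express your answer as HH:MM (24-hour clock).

1 September 2028 is a Friday, so Fridays fall on 1, 8, 15, 22, 29; the last is September 29.
1 April 2029 is a Sunday, so the first Sunday is April 1 and the third is April 15.
Daylight saving runs 29 September 2028 – 15 April 2029; 18 April 2029 is outside that window, so Solal Canton is on standard time at UTC−09:00.
09:45 Solal Canton + 9h = 18:45 UTC.
1 November 2028 is a Wednesday, so Saturdays fall on 4, 11, 18, 25; the last is November 25.
1 April 2029 is a Sunday, so the first Sunday is April 1 and the fourth is April 22.
At the standard offset (UTC−02:00), 18:45 UTC − 2h = 16:45 Norion Canton standard time.
The standard-time date in Norion Canton, 18 April 2029, falls between 25 November 2028 and 22 April 2029, so daylight saving is in effect and Norion Canton is at UTC−01:00.
18:45 UTC − 1h = 17:45 Norion Canton.

17:45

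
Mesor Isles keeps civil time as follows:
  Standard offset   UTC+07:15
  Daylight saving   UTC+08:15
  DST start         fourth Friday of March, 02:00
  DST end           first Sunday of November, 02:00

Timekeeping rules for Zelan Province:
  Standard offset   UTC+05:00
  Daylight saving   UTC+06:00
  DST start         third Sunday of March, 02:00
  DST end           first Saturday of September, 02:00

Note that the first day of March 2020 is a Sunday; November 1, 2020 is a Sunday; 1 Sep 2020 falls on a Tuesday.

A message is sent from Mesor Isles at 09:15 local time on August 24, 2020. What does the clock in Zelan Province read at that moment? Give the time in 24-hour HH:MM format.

1 March 2020 is a Sunday, so the first Friday is March 6 and the fourth is March 27.
1 November 2020 is a Sunday, so the first Sunday is November 1.
Daylight saving runs 27 March – 1 November; August 24, 2020 is inside that window, so Mesor Isles is at UTC+08:15.
09:15 Mesor Isles − 8h15m = 01:00 UTC.
1 March 2020 is a Sunday, so the first Sunday is March 1 and the third is March 15.
1 September 2020 is a Tuesday, so the first Saturday is September 5.
At the standard offset (UTC+05:00), 01:00 UTC + 5h = 06:00 Zelan Province standard time.
The standard-time date in Zelan Province, August 24, 2020, lies within the daylight-saving period (15 March – 5 September), so Zelan Province is on daylight time, UTC+06:00.
01:00 UTC + 6h = 07:00 Zelan Province.

07:00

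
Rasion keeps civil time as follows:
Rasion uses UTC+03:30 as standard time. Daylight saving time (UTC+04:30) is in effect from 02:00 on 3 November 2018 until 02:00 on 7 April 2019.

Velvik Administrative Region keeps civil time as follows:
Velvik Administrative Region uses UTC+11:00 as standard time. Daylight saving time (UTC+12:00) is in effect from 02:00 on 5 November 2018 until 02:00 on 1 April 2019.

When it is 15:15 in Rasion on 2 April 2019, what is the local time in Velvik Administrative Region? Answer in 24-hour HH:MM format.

2 April 2019 falls between 3 November 2018 and 7 April 2019, so daylight saving is in effect and Rasion is at UTC+04:30.
15:15 Rasion − 4h30m = 10:45 UTC.
At the standard offset (UTC+11:00), 10:45 UTC + 11h = 21:45 Velvik Administrative Region standard time.
The standard-time date in Velvik Administrative Region, 2 April 2019, is outside the daylight-saving period (5 November 2018 – 1 April 2019), so Velvik Administrative Region is on standard time, UTC+11:00.
10:45 UTC + 11h = 21:45 Velvik Administrative Region.

21:45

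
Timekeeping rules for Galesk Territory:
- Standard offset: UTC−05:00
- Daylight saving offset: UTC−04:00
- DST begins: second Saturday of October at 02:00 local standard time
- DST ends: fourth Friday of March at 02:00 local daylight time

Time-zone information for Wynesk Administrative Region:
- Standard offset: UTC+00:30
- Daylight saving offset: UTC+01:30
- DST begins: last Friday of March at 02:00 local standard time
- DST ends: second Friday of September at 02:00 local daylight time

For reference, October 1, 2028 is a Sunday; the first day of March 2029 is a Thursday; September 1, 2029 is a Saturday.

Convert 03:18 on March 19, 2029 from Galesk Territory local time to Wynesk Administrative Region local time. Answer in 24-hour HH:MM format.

07:48

1 October 2028 is a Sunday, so the first Saturday is October 7 and the second is October 14.
1 March 2029 is a Thursday, so the first Friday is March 2 and the fourth is March 23.
March 19, 2029 lies within the daylight-saving period (14 October 2028 – 23 March 2029), so Galesk Territory is on daylight time, UTC−04:00.
03:18 Galesk Territory + 4h = 07:18 UTC.
1 March 2029 is a Thursday, so Fridays fall on 2, 9, 16, 23, 30; the last is March 30.
1 September 2029 is a Saturday, so the first Friday is September 7 and the second is September 14.
At the standard offset (UTC+00:30), 07:18 UTC + 0h30m = 07:48 Wynesk Administrative Region standard time.
The standard-time date in Wynesk Administrative Region, March 19, 2029, is outside the daylight-saving period (30 March – 14 September), so Wynesk Administrative Region is on standard time, UTC+00:30.
07:18 UTC + 0h30m = 07:48 Wynesk Administrative Region.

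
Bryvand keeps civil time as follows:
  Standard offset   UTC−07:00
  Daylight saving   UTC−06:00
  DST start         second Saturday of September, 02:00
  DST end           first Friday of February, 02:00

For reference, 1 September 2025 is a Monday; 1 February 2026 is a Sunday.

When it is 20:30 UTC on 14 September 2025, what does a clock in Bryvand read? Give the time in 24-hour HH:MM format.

14:30

1 September 2025 is a Monday, so the first Saturday is September 6 and the second is September 13.
1 February 2026 is a Sunday, so the first Friday is February 6.
At the standard offset (UTC−07:00), 20:30 UTC − 7h = 13:30 Bryvand standard time.
The standard-time date in Bryvand, 14 September 2025, lies within the daylight-saving period (13 September 2025 – 6 February 2026), so Bryvand is on daylight time, UTC−06:00.
20:30 UTC − 6h = 14:30 local.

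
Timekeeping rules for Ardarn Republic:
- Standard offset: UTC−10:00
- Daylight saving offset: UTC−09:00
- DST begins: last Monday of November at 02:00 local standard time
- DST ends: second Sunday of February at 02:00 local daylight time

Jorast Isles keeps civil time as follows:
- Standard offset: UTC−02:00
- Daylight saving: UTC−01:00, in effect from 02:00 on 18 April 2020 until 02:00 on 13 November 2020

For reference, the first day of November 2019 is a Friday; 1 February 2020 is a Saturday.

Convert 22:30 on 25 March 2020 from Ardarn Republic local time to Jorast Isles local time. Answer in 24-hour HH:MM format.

1 November 2019 is a Friday, so Mondays fall on 4, 11, 18, 25; the last is November 25.
1 February 2020 is a Saturday, so the first Sunday is February 2 and the second is February 9.
25 March 2020 is outside the daylight-saving period (25 November 2019 – 9 February 2020), so Ardarn Republic is on standard time, UTC−10:00.
22:30 Ardarn Republic + 10h = 08:30 UTC (rolling into the next day, 26 March 2020).
At the standard offset (UTC−02:00), 08:30 UTC − 2h = 06:30 Jorast Isles standard time.
The standard-time date in Jorast Isles, 26 March 2020, is outside the daylight-saving period (18 April – 13 November), so Jorast Isles is on standard time, UTC−02:00.
08:30 UTC − 2h = 06:30 Jorast Isles.

06:30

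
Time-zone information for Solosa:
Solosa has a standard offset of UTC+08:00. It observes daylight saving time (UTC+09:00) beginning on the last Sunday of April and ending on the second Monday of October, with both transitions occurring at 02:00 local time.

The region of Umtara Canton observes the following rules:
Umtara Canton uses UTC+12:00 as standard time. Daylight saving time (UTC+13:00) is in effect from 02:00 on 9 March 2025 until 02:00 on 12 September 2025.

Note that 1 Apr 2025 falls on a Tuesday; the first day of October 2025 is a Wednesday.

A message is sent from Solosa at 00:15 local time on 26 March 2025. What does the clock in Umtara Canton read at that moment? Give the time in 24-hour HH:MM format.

1 April 2025 is a Tuesday, so Sundays fall on 6, 13, 20, 27; the last is April 27.
1 October 2025 is a Wednesday, so the first Monday is October 6 and the second is October 13.
Daylight saving runs 27 April – 13 October; 26 March 2025 is outside that window, so Solosa is on standard time at UTC+08:00.
00:15 Solosa − 8h = 16:15 UTC (rolling into the previous day, 25 March 2025).
At the standard offset (UTC+12:00), 16:15 UTC + 12h = 04:15 Umtara Canton standard time (rolling into the next day, 26 March 2025).
The standard-time date in Umtara Canton, 26 March 2025, lies within the daylight-saving period (9 March – 12 September), so Umtara Canton is on daylight time, UTC+13:00.
16:15 UTC + 13h = 05:15 Umtara Canton (rolling into the next day, 26 March 2025).

05:15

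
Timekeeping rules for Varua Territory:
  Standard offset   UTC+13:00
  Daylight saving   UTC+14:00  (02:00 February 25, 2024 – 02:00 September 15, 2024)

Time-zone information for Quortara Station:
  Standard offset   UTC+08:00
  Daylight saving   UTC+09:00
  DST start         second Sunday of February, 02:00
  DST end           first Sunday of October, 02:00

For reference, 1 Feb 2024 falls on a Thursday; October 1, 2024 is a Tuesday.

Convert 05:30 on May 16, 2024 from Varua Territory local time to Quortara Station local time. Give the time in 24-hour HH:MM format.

May 16, 2024 falls between 25 February and 15 September, so daylight saving is in effect and Varua Territory is at UTC+14:00.
05:30 Varua Territory − 14h = 15:30 UTC (rolling into the previous day, 15 May 2024).
1 February 2024 is a Thursday, so the first Sunday is February 4 and the second is February 11.
1 October 2024 is a Tuesday, so the first Sunday is October 6.
At the standard offset (UTC+08:00), 15:30 UTC + 8h = 23:30 Quortara Station standard time.
The standard-time date in Quortara Station, May 15, 2024, lies within the daylight-saving period (11 February – 6 October), so Quortara Station is on daylight time, UTC+09:00.
15:30 UTC + 9h = 00:30 Quortara Station (rolling into the next day, 16 May 2024).

00:30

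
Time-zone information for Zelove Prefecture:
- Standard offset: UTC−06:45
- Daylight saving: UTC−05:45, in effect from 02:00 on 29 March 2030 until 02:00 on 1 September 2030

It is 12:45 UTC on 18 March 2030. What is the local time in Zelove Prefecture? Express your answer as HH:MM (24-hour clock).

At the standard offset (UTC−06:45), 12:45 UTC − 6h45m = 06:00 Zelove Prefecture standard time.
The standard-time date in Zelove Prefecture, 18 March 2030, is outside the daylight-saving period (29 March – 1 September), so Zelove Prefecture is on standard time, UTC−06:45.
12:45 UTC − 6h45m = 06:00 local.

06:00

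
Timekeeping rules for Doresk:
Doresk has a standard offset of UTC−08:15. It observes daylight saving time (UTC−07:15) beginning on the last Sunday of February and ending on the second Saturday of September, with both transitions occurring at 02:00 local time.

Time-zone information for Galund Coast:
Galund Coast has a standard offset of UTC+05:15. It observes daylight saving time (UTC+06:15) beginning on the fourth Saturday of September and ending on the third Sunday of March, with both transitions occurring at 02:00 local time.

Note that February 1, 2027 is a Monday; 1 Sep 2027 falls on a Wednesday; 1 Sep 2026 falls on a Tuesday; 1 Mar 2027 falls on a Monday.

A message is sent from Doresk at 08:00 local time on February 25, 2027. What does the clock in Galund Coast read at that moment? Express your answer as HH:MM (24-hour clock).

1 February 2027 is a Monday, so Sundays fall on 7, 14, 21, 28; the last is February 28.
1 September 2027 is a Wednesday, so the first Saturday is September 4 and the second is September 11.
February 25, 2027 does not fall between 28 February and 11 September, so daylight saving is not in effect and Doresk is at UTC−08:15.
08:00 Doresk + 8h15m = 16:15 UTC.
1 September 2026 is a Tuesday, so the first Saturday is September 5 and the fourth is September 26.
1 March 2027 is a Monday, so the first Sunday is March 7 and the third is March 21.
At the standard offset (UTC+05:15), 16:15 UTC + 5h15m = 21:30 Galund Coast standard time.
The standard-time date in Galund Coast, February 25, 2027, falls between 26 September 2026 and 21 March 2027, so daylight saving is in effect and Galund Coast is at UTC+06:15.
16:15 UTC + 6h15m = 22:30 Galund Coast.

22:30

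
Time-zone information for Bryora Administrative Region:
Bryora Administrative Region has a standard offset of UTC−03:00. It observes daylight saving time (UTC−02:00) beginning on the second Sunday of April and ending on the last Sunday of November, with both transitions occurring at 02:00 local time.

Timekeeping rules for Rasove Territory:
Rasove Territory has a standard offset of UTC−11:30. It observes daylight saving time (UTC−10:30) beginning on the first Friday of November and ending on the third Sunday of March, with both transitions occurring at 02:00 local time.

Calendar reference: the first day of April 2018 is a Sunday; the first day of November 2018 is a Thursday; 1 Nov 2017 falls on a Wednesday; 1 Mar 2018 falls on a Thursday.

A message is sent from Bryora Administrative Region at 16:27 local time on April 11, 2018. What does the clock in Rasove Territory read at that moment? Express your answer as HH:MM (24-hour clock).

1 April 2018 is a Sunday, so the first Sunday is April 1 and the second is April 8.
1 November 2018 is a Thursday, so Sundays fall on 4, 11, 18, 25; the last is November 25.
April 11, 2018 falls between 8 April and 25 November, so daylight saving is in effect and Bryora Administrative Region is at UTC−02:00.
16:27 Bryora Administrative Region + 2h = 18:27 UTC.
1 November 2017 is a Wednesday, so the first Friday is November 3.
1 March 2018 is a Thursday, so the first Sunday is March 4 and the third is March 18.
At the standard offset (UTC−11:30), 18:27 UTC − 11h30m = 06:57 Rasove Territory standard time.
The standard-time date in Rasove Territory, April 11, 2018, does not fall between 3 November 2017 and 18 March 2018, so daylight saving is not in effect and Rasove Territory is at UTC−11:30.
18:27 UTC − 11h30m = 06:57 Rasove Territory.

06:57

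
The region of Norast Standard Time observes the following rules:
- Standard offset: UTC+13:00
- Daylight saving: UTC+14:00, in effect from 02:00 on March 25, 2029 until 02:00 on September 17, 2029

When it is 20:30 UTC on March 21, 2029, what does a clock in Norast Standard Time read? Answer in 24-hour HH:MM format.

09:30

At the standard offset (UTC+13:00), 20:30 UTC + 13h = 09:30 Norast Standard Time standard time (rolling into the next day, 22 March 2029).
The standard-time date in Norast Standard Time, March 22, 2029, does not fall between 25 March and 17 September, so daylight saving is not in effect and Norast Standard Time is at UTC+13:00.
20:30 UTC + 13h = 09:30 local (rolling into the next day, 22 March 2029).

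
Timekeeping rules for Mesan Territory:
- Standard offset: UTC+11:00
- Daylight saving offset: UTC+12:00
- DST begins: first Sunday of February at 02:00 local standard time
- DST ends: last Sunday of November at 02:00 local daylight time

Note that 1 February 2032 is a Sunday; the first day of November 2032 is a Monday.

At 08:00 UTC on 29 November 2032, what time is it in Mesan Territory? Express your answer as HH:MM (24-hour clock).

19:00

1 February 2032 is a Sunday, so the first Sunday is February 1.
1 November 2032 is a Monday, so Sundays fall on 7, 14, 21, 28; the last is November 28.
At the standard offset (UTC+11:00), 08:00 UTC + 11h = 19:00 Mesan Territory standard time.
The standard-time date in Mesan Territory, 29 November 2032, is outside the daylight-saving period (1 February – 28 November), so Mesan Territory is on standard time, UTC+11:00.
08:00 UTC + 11h = 19:00 local.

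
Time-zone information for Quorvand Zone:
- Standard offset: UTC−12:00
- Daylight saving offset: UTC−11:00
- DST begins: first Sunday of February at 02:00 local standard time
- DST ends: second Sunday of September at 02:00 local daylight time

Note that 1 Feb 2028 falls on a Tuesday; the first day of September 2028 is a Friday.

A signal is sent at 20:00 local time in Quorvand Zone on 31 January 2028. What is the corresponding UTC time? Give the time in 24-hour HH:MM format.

1 February 2028 is a Tuesday, so the first Sunday is February 6.
1 September 2028 is a Friday, so the first Sunday is September 3 and the second is September 10.
31 January 2028 does not fall between 6 February and 10 September, so daylight saving is not in effect and Quorvand Zone is at UTC−12:00.
20:00 local + 12h = 08:00 UTC (rolling into the next day, 1 February 2028).

08:00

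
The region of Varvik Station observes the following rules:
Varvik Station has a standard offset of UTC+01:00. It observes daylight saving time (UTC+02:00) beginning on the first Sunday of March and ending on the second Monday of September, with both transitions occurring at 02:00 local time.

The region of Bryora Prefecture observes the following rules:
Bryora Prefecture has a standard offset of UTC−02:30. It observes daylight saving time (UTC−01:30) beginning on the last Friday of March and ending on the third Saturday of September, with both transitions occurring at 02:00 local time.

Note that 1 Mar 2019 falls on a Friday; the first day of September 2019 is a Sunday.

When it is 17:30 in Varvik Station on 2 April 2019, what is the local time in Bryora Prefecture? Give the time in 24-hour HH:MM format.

14:00

1 March 2019 is a Friday, so the first Sunday is March 3.
1 September 2019 is a Sunday, so the first Monday is September 2 and the second is September 9.
2 April 2019 falls between 3 March and 9 September, so daylight saving is in effect and Varvik Station is at UTC+02:00.
17:30 Varvik Station − 2h = 15:30 UTC.
1 March 2019 is a Friday, so Fridays fall on 1, 8, 15, 22, 29; the last is March 29.
1 September 2019 is a Sunday, so the first Saturday is September 7 and the third is September 21.
At the standard offset (UTC−02:30), 15:30 UTC − 2h30m = 13:00 Bryora Prefecture standard time.
The standard-time date in Bryora Prefecture, 2 April 2019, lies within the daylight-saving period (29 March – 21 September), so Bryora Prefecture is on daylight time, UTC−01:30.
15:30 UTC − 1h30m = 14:00 Bryora Prefecture.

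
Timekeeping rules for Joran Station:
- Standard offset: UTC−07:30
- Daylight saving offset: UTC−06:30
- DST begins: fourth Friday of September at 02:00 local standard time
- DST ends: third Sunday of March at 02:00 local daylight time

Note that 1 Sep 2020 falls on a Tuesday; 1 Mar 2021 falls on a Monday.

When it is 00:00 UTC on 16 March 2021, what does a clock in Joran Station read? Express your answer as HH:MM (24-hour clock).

1 September 2020 is a Tuesday, so the first Friday is September 4 and the fourth is September 25.
1 March 2021 is a Monday, so the first Sunday is March 7 and the third is March 21.
At the standard offset (UTC−07:30), 00:00 UTC − 7h30m = 16:30 Joran Station standard time (rolling into the previous day, 15 March 2021).
Daylight saving runs 25 September 2020 – 21 March 2021; the standard-time date in Joran Station, 15 March 2021, is inside that window, so Joran Station is at UTC−06:30.
00:00 UTC − 6h30m = 17:30 local (rolling into the previous day, 15 March 2021).

17:30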